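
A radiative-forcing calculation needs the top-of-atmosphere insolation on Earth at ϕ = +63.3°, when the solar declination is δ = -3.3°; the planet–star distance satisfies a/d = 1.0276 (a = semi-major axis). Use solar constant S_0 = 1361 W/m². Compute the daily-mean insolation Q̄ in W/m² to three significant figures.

cos h₀ = −tan(+63.3°) tan(-3.300°) = 0.1146, h₀ = 1.4559 rad.
Bracket: h₀ sin ϕ sin δ + cos ϕ cos δ sin h₀ = 1.4559×0.89337×-0.05756 + 0.44932×0.99834×0.99341 = -0.074866 + 0.445618 = 0.370752.
Inverse-square distance factor (a/d)² = 1.0276² = 1.055962.
Q̄ = (S_0/π) × 1.055962 × [bracket] = (1361/π) × 1.055962 × 0.370752 = 169.6 W/m².

Q̄ ≈ 170 W/m²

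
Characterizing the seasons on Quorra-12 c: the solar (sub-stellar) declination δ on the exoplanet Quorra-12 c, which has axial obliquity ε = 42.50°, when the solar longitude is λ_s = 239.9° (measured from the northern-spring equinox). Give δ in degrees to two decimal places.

sin δ = sin ε · sin λ_s = sin 42.50° × sin 239.9° = -0.584488.
δ = arcsin(-0.584488) = -35.77°.

δ = -35.77°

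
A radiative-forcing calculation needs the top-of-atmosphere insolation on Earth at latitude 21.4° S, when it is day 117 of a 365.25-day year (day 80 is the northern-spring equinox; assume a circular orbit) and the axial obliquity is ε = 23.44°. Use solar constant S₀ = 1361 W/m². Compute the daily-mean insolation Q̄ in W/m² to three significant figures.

Q̄ ≈ 335 W/m²

Solar longitude: λ_s = 360° × (117 − 80)/365.25 = 36.468°.
sin δ = sin 23.44° × sin 36.468° = 0.23644, so δ = +13.676°.
cos H₀ = −tan(-21.4°) tan(+13.676°) = 0.0954, H₀ = 1.4753 rad.
Bracket: H₀ sin φ sin δ + cos φ cos δ sin H₀ = 1.4753×-0.36488×0.23644 + 0.93106×0.97165×0.99544 = -0.127277 + 0.900539 = 0.773262.
Q̄ = (S₀/π) × [bracket] = (1361/π) × 0.773262 = 335.0 W/m².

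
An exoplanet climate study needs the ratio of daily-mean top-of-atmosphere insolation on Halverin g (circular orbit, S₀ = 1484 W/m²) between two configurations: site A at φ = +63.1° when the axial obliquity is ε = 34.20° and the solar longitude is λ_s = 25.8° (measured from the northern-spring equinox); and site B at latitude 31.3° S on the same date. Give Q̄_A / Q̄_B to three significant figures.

Q̄_A / Q̄_B ≈ 1.31

— Configuration A (φ=+63.1°):
Solar declination: sin δ = sin ε · sin λ_s = sin 34.20° × sin 25.8° = 0.24464, so δ = +14.160°.
cos H₀ = −tan(+63.1°) tan(+14.160°) = -0.4973, H₀ = 2.0913 rad.
Bracket: H₀ sin φ sin δ + cos φ cos δ sin H₀ = 2.0913×0.89180×0.24464 + 0.45243×0.96961×0.86757 = 0.456259 + 0.380586 = 0.836845.
Q̄ = (S₀/π) × [bracket] = (1484/π) × 0.836845 = 395.30 W/m².
— Configuration B (φ=-31.3°):
cos H₀ = −tan(-31.3°) tan(+14.160°) = 0.1534, H₀ = 1.4168 rad.
Bracket: H₀ sin φ sin δ + cos φ cos δ sin H₀ = 1.4168×-0.51952×0.24464 + 0.85446×0.96961×0.98816 = -0.180069 + 0.818684 = 0.638615.
Q̄ = (S₀/π) × [bracket] = (1484/π) × 0.638615 = 301.66 W/m².
Ratio Q̄_A / Q̄_B = 395.30 / 301.66 = 1.310.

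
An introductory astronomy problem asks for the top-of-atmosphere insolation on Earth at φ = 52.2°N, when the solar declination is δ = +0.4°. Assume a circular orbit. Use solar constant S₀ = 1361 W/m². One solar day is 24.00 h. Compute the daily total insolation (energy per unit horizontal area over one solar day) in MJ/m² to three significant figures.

23.3 MJ/m²

cos H₀ = −tan(+52.2°) tan(+0.400°) = -0.0090, H₀ = 1.5798 rad.
Bracket: H₀ sin φ sin δ + cos φ cos δ sin H₀ = 1.5798×0.79016×0.00698 + 0.61291×0.99998×0.99996 = 0.008713 + 0.612873 = 0.621586.
Q̄ = (S₀/π) × [bracket] = (1361/π) × 0.621586 = 269.28 W/m².
Daily total = Q̄ × 24.00 h × 3600 s/h = 269.28 × 24.00 × 3600 / 10⁶ = 23.27 MJ/m².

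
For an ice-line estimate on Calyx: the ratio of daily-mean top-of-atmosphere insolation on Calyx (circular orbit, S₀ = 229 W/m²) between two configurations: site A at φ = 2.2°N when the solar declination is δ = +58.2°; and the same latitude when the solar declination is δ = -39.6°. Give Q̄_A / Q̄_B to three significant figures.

Q̄_A / Q̄_B ≈ 0.791

— Configuration A (φ=+2.2°):
cos H₀ = −tan(+2.2°) tan(+58.200°) = -0.0620, H₀ = 1.6328 rad.
Bracket: H₀ sin φ sin δ + cos φ cos δ sin H₀ = 1.6328×0.03839×0.84989 + 0.99926×0.52696×0.99808 = 0.053274 + 0.525559 = 0.578833.
Q̄ = (S₀/π) × [bracket] = (229/π) × 0.578833 = 42.193 W/m².
— Configuration B (φ=+2.2°):
cos H₀ = −tan(+2.2°) tan(-39.600°) = 0.0318, H₀ = 1.5390 rad.
Bracket: H₀ sin φ sin δ + cos φ cos δ sin H₀ = 1.5390×0.03839×-0.63742 + 0.99926×0.77051×0.99949 = -0.037660 + 0.769547 = 0.731887.
Q̄ = (S₀/π) × [bracket] = (229/π) × 0.731887 = 53.349 W/m².
Ratio Q̄_A / Q̄_B = 42.193 / 53.349 = 0.7909.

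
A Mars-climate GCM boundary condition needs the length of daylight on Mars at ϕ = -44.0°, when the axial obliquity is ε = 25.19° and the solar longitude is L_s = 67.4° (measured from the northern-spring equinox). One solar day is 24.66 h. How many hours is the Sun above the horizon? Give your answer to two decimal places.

8.99 h

Solar declination: sin δ = sin ε · sin L_s = sin 25.19° × sin 67.4° = 0.39294, so δ = +23.137°.
cos h₀ = −tan ϕ · tan δ = −tan(-44.0°) × tan(+23.137°) = 0.4126, so h₀ = 1.1454 rad = 65.63°.
Daylight = 2h₀/(2π) × 24.66 h = (1.1454/π) × 24.66 = 8.99 h.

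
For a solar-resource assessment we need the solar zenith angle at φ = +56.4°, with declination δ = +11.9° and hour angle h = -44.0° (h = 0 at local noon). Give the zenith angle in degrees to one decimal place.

cos θ_z = sin φ sin δ + cos φ cos δ cos h = 0.171752 + 0.389521 = 0.561273.
θ_z = arccos(0.561273) = 55.9°.

θ_z = 55.9°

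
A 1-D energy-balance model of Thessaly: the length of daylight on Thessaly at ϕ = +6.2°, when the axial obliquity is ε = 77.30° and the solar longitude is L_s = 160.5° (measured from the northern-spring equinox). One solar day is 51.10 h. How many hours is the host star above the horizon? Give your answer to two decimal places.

26.16 h

Solar declination: sin δ = sin ε · sin L_s = sin 77.30° × sin 160.5° = 0.32564, so δ = +19.004°.
cos h₀ = −tan ϕ · tan δ = −tan(+6.2°) × tan(+19.004°) = -0.0374, so h₀ = 1.6082 rad = 92.14°.
Daylight = 2h₀/(2π) × 51.10 h = (1.6082/π) × 51.10 = 26.16 h.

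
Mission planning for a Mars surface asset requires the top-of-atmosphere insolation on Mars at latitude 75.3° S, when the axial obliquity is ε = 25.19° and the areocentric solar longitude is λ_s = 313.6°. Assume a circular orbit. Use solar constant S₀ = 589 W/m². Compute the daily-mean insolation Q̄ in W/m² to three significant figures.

Q̄ ≈ 176 W/m²

sin δ = sin 25.19° × sin 313.6° = -0.30822, so δ = -17.952°.
cos H₀ = −tan(-75.3°) tan(-17.952°) = -1.2350 ≤ −1 ⇒ polar day, H₀ = π.
Bracket: H₀ sin φ sin δ + cos φ cos δ sin H₀ = 3.1416×-0.96727×-0.30822 + 0.25376×0.95131×0.00000 = 0.936611 + 0.000000 = 0.936611.
Q̄ = (S₀/π) × [bracket] = (589/π) × 0.936611 = 175.6 W/m².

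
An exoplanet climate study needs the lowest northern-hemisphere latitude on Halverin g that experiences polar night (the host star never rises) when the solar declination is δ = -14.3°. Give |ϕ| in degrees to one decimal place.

|ϕ| = 75.7°

Polar night requires cos h₀ = −tan ϕ tan δ ≥ 1, i.e. tan ϕ tan δ ≤ −1.
The boundary is |tan ϕ| · |tan δ| = 1, so |ϕ| = 90° − |δ| = 90° − 14.3° = 75.7° in the northern hemisphere.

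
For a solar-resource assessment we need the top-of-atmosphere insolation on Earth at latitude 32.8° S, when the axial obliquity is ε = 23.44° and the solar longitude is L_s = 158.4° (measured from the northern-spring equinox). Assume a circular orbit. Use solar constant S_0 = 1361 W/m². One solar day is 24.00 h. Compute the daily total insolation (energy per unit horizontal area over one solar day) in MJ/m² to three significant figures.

26.6 MJ/m²

Solar declination: sin δ = sin ε · sin L_s = sin 23.44° × sin 158.4° = 0.14644, so δ = +8.420°.
cos h₀ = −tan(-32.8°) tan(+8.420°) = 0.0954, h₀ = 1.4753 rad.
Bracket: h₀ sin ϕ sin δ + cos ϕ cos δ sin h₀ = 1.4753×-0.54171×0.14644 + 0.84057×0.98922×0.99544 = -0.117033 + 0.827717 = 0.710684.
Q̄ = (S_0/π) × [bracket] = (1361/π) × 0.710684 = 307.88 W/m².
Daily total = Q̄ × 24.00 h × 3600 s/h = 307.88 × 24.00 × 3600 / 10⁶ = 26.60 MJ/m².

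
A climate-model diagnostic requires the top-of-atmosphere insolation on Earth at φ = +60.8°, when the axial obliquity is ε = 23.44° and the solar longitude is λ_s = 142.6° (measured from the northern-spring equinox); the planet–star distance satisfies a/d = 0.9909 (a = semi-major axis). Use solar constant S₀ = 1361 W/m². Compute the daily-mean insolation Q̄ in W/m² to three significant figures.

Q̄ ≈ 363 W/m²

Solar declination: sin δ = sin ε · sin λ_s = sin 23.44° × sin 142.6° = 0.24161, so δ = +13.981°.
cos H₀ = −tan(+60.8°) tan(+13.981°) = -0.4455, H₀ = 2.0325 rad.
Bracket: H₀ sin φ sin δ + cos φ cos δ sin H₀ = 2.0325×0.87292×0.24161 + 0.48786×0.97037×0.89528 = 0.428667 + 0.423830 = 0.852497.
Inverse-square distance factor (a/d)² = 0.9909² = 0.981883.
Q̄ = (S₀/π) × 0.981883 × [bracket] = (1361/π) × 0.981883 × 0.852497 = 362.6 W/m².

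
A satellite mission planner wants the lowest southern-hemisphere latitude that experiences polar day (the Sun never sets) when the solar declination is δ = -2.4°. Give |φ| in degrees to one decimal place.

Polar day requires cos H₀ = −tan φ tan δ ≤ −1, i.e. tan φ tan δ ≥ 1.
The boundary is |tan φ| · |tan δ| = 1, so |φ| = 90° − |δ| = 90° − 2.4° = 87.6° in the southern hemisphere.

|φ| = 87.6°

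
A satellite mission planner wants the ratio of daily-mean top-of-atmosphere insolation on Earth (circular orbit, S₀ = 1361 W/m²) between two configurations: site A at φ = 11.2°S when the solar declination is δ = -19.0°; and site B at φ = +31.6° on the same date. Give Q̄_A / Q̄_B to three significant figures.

— Configuration A (φ=-11.2°):
cos H₀ = −tan(-11.2°) tan(-19.000°) = -0.0682, H₀ = 1.6390 rad.
Bracket: H₀ sin φ sin δ + cos φ cos δ sin H₀ = 1.6390×-0.19423×-0.32557 + 0.98096×0.94552×0.99767 = 0.103643 + 0.925356 = 1.028999.
Q̄ = (S₀/π) × [bracket] = (1361/π) × 1.028999 = 445.78 W/m².
— Configuration B (φ=+31.6°):
cos H₀ = −tan(+31.6°) tan(-19.000°) = 0.2118, H₀ = 1.3573 rad.
Bracket: H₀ sin φ sin δ + cos φ cos δ sin H₀ = 1.3573×0.52399×-0.32557 + 0.85173×0.94552×0.97731 = -0.231549 + 0.787055 = 0.555506.
Q̄ = (S₀/π) × [bracket] = (1361/π) × 0.555506 = 240.66 W/m².
Ratio Q̄_A / Q̄_B = 445.78 / 240.66 = 1.852.

Q̄_A / Q̄_B ≈ 1.85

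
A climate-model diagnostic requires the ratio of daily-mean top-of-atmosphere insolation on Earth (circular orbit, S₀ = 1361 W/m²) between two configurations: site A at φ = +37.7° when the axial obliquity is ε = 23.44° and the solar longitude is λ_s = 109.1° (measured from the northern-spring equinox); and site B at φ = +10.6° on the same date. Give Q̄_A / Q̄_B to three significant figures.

Q̄_A / Q̄_B ≈ 1.11

— Configuration A (φ=+37.7°):
Solar declination: sin δ = sin ε · sin λ_s = sin 23.44° × sin 109.1° = 0.37589, so δ = +22.079°.
cos H₀ = −tan(+37.7°) tan(+22.079°) = -0.3135, H₀ = 1.8897 rad.
Bracket: H₀ sin φ sin δ + cos φ cos δ sin H₀ = 1.8897×0.61153×0.37589 + 0.79122×0.92666×0.94958 = 0.434382 + 0.696224 = 1.130606.
Q̄ = (S₀/π) × [bracket] = (1361/π) × 1.130606 = 489.80 W/m².
— Configuration B (φ=+10.6°):
cos H₀ = −tan(+10.6°) tan(+22.079°) = -0.0759, H₀ = 1.6468 rad.
Bracket: H₀ sin φ sin δ + cos φ cos δ sin H₀ = 1.6468×0.18395×0.37589 + 0.98294×0.92666×0.99711 = 0.113868 + 0.908219 = 1.022087.
Q̄ = (S₀/π) × [bracket] = (1361/π) × 1.022087 = 442.79 W/m².
Ratio Q̄_A / Q̄_B = 489.80 / 442.79 = 1.106.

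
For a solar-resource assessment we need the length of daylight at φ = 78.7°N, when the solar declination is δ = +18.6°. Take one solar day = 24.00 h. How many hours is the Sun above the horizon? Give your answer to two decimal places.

24.00 h

Sunrise equation: cos H₀ = −tan φ · tan δ = -1.6842 ≤ −1, so the Sun never sets (polar day) and H₀ = π.
Daylight = 2H₀/(2π) × 24.00 h = (3.1416/π) × 24.00 = 24.00 h.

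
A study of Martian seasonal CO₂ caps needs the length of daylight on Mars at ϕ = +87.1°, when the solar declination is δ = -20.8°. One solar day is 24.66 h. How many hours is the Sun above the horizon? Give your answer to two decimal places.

cos h₀ = −tan ϕ · tan δ = 7.4986 ≥ 1, so the Sun never rises (polar night) and h₀ = 0.
Daylight = 2h₀/(2π) × 24.66 h = (0.0000/π) × 24.66 = 0.00 h.

0.00 h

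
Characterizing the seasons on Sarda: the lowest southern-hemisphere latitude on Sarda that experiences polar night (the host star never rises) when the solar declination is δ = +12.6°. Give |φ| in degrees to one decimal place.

|φ| = 77.4°

Polar night requires cos H₀ = −tan φ tan δ ≥ 1, i.e. tan φ tan δ ≤ −1.
The boundary is |tan φ| · |tan δ| = 1, so |φ| = 90° − |δ| = 90° − 12.6° = 77.4° in the southern hemisphere.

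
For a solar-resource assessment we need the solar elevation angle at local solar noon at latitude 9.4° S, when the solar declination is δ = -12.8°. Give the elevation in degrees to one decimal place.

At local noon the hour angle is zero, so the zenith angle equals |φ − δ| = |-9.4° − (-12.800°)| = 3.400°.
Elevation = 90° − 3.400° = 86.6°.

86.6°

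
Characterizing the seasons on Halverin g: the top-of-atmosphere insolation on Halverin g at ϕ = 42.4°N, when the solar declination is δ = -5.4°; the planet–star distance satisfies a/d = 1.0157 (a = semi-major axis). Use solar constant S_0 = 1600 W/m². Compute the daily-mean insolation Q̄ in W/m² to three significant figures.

cos h₀ = −tan(+42.4°) tan(-5.400°) = 0.0863, h₀ = 1.4844 rad.
Bracket: h₀ sin ϕ sin δ + cos ϕ cos δ sin h₀ = 1.4844×0.67430×-0.09411 + 0.73846×0.99556×0.99627 = -0.094198 + 0.732439 = 0.638241.
Inverse-square distance factor (a/d)² = 1.0157² = 1.031646.
Q̄ = (S_0/π) × 1.031646 × [bracket] = (1600/π) × 1.031646 × 0.638241 = 335.3 W/m².

Q̄ ≈ 335 W/m²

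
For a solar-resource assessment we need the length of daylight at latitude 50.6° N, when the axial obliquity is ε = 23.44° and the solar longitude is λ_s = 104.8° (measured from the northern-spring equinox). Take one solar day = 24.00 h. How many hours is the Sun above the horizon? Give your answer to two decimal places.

Solar declination: sin δ = sin ε · sin λ_s = sin 23.44° × sin 104.8° = 0.38459, so δ = +22.618°.
cos H₀ = −tan φ · tan δ = −tan(+50.6°) × tan(+22.618°) = -0.5072, so H₀ = 2.1028 rad = 120.48°.
Daylight = 2H₀/(2π) × 24.00 h = (2.1028/π) × 24.00 = 16.06 h.

16.06 h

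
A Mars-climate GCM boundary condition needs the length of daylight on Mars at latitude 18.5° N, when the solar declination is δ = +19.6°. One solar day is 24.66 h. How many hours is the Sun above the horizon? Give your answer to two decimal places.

13.27 h

cos H₀ = −tan φ · tan δ = −tan(+18.5°) × tan(+19.600°) = -0.1191, so H₀ = 1.6902 rad = 96.84°.
Daylight = 2H₀/(2π) × 24.66 h = (1.6902/π) × 24.66 = 13.27 h.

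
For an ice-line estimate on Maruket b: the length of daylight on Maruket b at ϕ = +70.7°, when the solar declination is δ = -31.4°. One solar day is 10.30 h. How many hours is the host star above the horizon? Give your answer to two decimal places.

0.00 h

cos h₀ = −tan ϕ · tan δ = 1.7430 ≥ 1, so the host star never rises (polar night) and h₀ = 0.
Daylight = 2h₀/(2π) × 10.30 h = (0.0000/π) × 10.30 = 0.00 h.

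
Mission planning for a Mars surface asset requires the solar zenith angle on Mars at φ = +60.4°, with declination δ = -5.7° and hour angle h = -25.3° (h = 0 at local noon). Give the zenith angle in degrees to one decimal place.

θ_z = 69.0°

cos θ_z = sin φ sin δ + cos φ cos δ cos h = -0.086358 + 0.444356 = 0.357998.
θ_z = arccos(0.357998) = 69.0°.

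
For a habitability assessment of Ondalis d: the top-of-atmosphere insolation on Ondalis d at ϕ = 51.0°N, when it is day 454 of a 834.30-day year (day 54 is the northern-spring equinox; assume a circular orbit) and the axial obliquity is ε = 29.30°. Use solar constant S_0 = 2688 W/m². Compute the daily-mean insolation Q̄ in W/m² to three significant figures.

Solar longitude: L_s = 360° × (454 − 54)/834.30 = 172.600°.
sin δ = sin 29.30° × sin 172.600° = 0.06303, so δ = +3.614°.
cos h₀ = −tan(+51.0°) tan(+3.614°) = -0.0780, h₀ = 1.6489 rad.
Bracket: h₀ sin ϕ sin δ + cos ϕ cos δ sin h₀ = 1.6489×0.77715×0.06303 + 0.62932×0.99801×0.99695 = 0.080769 + 0.626152 = 0.706921.
Q̄ = (S_0/π) × [bracket] = (2688/π) × 0.706921 = 604.9 W/m².

Q̄ ≈ 605 W/m²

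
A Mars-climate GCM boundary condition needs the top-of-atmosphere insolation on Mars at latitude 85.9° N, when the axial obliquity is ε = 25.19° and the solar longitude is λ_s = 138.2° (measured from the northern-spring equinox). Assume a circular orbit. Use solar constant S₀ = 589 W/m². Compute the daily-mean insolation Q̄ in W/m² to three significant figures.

Solar declination: sin δ = sin ε · sin λ_s = sin 25.19° × sin 138.2° = 0.28369, so δ = +16.481°.
cos H₀ = −tan(+85.9°) tan(+16.481°) = -4.1273 ≤ −1 ⇒ polar day, H₀ = π.
Bracket: H₀ sin φ sin δ + cos φ cos δ sin H₀ = 3.1416×0.99744×0.28369 + 0.07150×0.95892×0.00000 = 0.888959 + 0.000000 = 0.888959.
Q̄ = (S₀/π) × [bracket] = (589/π) × 0.888959 = 166.7 W/m².

Q̄ ≈ 167 W/m²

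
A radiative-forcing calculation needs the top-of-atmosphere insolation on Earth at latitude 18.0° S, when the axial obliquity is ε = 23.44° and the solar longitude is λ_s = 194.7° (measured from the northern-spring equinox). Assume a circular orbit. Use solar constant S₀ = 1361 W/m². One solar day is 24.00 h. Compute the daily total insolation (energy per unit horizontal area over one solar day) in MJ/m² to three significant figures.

37.3 MJ/m²

Solar declination: sin δ = sin ε · sin λ_s = sin 23.44° × sin 194.7° = -0.10094, so δ = -5.793°.
cos H₀ = −tan(-18.0°) tan(-5.793°) = -0.0330, H₀ = 1.6038 rad.
Bracket: H₀ sin φ sin δ + cos φ cos δ sin H₀ = 1.6038×-0.30902×-0.10094 + 0.95106×0.99489×0.99946 = 0.050026 + 0.945689 = 0.995715.
Q̄ = (S₀/π) × [bracket] = (1361/π) × 0.995715 = 431.36 W/m².
Daily total = Q̄ × 24.00 h × 3600 s/h = 431.36 × 24.00 × 3600 / 10⁶ = 37.27 MJ/m².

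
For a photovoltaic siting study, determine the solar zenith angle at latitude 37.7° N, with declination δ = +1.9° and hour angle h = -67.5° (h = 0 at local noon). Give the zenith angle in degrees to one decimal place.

cos θ_z = sin φ sin δ + cos φ cos δ cos h = 0.020275 + 0.302622 = 0.322897.
θ_z = arccos(0.322897) = 71.2°.

θ_z = 71.2°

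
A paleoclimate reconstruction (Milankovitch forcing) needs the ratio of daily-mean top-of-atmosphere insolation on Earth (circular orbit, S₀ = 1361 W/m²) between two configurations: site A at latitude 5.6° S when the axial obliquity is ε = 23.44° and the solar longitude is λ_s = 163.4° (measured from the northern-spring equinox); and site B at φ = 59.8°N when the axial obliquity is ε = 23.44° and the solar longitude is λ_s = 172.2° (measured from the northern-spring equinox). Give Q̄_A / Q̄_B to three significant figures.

Q̄_A / Q̄_B ≈ 1.68

— Configuration A (φ=-5.6°):
Solar declination: sin δ = sin ε · sin λ_s = sin 23.44° × sin 163.4° = 0.11364, so δ = +6.525°.
cos H₀ = −tan(-5.6°) tan(+6.525°) = 0.0112, H₀ = 1.5596 rad.
Bracket: H₀ sin φ sin δ + cos φ cos δ sin H₀ = 1.5596×-0.09758×0.11364 + 0.99523×0.99352×0.99994 = -0.017294 + 0.988722 = 0.971428.
Q̄ = (S₀/π) × [bracket] = (1361/π) × 0.971428 = 420.84 W/m².
— Configuration B (φ=+59.8°):
Solar declination: sin δ = sin ε · sin λ_s = sin 23.44° × sin 172.2° = 0.05399, so δ = +3.095°.
cos H₀ = −tan(+59.8°) tan(+3.095°) = -0.0929, H₀ = 1.6638 rad.
Bracket: H₀ sin φ sin δ + cos φ cos δ sin H₀ = 1.6638×0.86427×0.05399 + 0.50302×0.99854×0.99568 = 0.077636 + 0.500116 = 0.577752.
Q̄ = (S₀/π) × [bracket] = (1361/π) × 0.577752 = 250.29 W/m².
Ratio Q̄_A / Q̄_B = 420.84 / 250.29 = 1.681.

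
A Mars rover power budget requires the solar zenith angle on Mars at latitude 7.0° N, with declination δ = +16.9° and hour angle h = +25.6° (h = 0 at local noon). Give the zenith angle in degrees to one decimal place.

cos θ_z = sin φ sin δ + cos φ cos δ cos h = 0.035428 + 0.856454 = 0.891882.
θ_z = arccos(0.891882) = 26.9°.

θ_z = 26.9°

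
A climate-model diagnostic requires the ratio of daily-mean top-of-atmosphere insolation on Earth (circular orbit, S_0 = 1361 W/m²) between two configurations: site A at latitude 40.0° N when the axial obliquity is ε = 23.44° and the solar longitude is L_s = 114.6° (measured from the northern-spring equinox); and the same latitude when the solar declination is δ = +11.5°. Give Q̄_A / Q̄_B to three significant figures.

— Configuration A (ϕ=+40.0°):
Solar declination: sin δ = sin ε · sin L_s = sin 23.44° × sin 114.6° = 0.36168, so δ = +21.204°.
cos h₀ = −tan(+40.0°) tan(+21.204°) = -0.3255, h₀ = 1.9024 rad.
Bracket: h₀ sin ϕ sin δ + cos ϕ cos δ sin h₀ = 1.9024×0.64279×0.36168 + 0.76604×0.93230×0.94553 = 0.442278 + 0.675278 = 1.117556.
Q̄ = (S_0/π) × [bracket] = (1361/π) × 1.117556 = 484.15 W/m².
— Configuration B (ϕ=+40.0°):
cos h₀ = −tan(+40.0°) tan(+11.500°) = -0.1707, h₀ = 1.7424 rad.
Bracket: h₀ sin ϕ sin δ + cos ϕ cos δ sin h₀ = 1.7424×0.64279×0.19937 + 0.76604×0.97992×0.98532 = 0.223294 + 0.739638 = 0.962932.
Q̄ = (S_0/π) × [bracket] = (1361/π) × 0.962932 = 417.16 W/m².
Ratio Q̄_A / Q̄_B = 484.15 / 417.16 = 1.161.

Q̄_A / Q̄_B ≈ 1.16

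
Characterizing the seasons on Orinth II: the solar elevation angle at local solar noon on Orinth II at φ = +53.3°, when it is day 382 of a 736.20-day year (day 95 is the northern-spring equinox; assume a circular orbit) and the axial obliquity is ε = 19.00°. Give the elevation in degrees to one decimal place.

48.7°

Solar longitude: λ_s = 360° × (382 − 95)/736.20 = 140.342°.
sin δ = sin 19.00° × sin 140.342° = 0.20778, so δ = +11.992°.
At local noon the hour angle is zero, so the zenith angle equals |φ − δ| = |+53.3° − (+11.992°)| = 41.308°.
Elevation = 90° − 41.308° = 48.7°.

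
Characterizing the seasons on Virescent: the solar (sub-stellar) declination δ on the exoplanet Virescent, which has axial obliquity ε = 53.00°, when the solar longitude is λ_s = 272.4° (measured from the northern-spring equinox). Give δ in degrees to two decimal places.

sin δ = sin ε · sin λ_s = sin 53.00° × sin 272.4° = -0.797935.
δ = arcsin(-0.797935) = -52.93°.

δ = -52.93°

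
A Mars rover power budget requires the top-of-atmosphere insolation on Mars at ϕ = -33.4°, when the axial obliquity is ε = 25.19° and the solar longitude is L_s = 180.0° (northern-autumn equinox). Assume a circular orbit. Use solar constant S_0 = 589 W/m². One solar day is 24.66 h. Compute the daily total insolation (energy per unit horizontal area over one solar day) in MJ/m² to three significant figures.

13.9 MJ/m²

Solar declination: sin δ = sin ε · sin L_s = sin 25.19° × sin 180.0° = 0.00000, so δ = +0.000°.
cos h₀ = −tan(-33.4°) tan(+0.000°) = 0.0000, h₀ = 1.5708 rad.
Bracket: h₀ sin ϕ sin δ + cos ϕ cos δ sin h₀ = 1.5708×-0.55048×0.00000 + 0.83485×1.00000×1.00000 = -0.000000 + 0.834850 = 0.834850.
Q̄ = (S_0/π) × [bracket] = (589/π) × 0.834850 = 156.52 W/m².
Daily total = Q̄ × 24.66 h × 3600 s/h = 156.52 × 24.66 × 3600 / 10⁶ = 13.90 MJ/m².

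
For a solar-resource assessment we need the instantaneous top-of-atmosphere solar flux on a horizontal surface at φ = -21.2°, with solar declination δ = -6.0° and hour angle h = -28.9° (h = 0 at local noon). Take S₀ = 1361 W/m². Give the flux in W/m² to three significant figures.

cos θ_z = sin φ sin δ + cos φ cos δ cos h = 0.037800 + 0.811745 = 0.849545.
Flux = S₀ · cos θ_z = 1361 × 0.849545 = 1156 W/m².

1.16e+03 W/m²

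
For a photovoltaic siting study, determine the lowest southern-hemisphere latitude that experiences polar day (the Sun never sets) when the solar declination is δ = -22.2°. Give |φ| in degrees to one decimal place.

Polar day requires cos H₀ = −tan φ tan δ ≤ −1, i.e. tan φ tan δ ≥ 1.
The boundary is |tan φ| · |tan δ| = 1, so |φ| = 90° − |δ| = 90° − 22.2° = 67.8° in the southern hemisphere.

|φ| = 67.8°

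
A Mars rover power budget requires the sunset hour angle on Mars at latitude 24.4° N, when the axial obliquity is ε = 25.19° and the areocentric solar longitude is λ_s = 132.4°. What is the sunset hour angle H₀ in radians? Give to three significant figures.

H₀ = 1.72 rad

sin δ = sin 25.19° × sin 132.4° = 0.31430, so δ = +18.319°.
cos H₀ = −tan φ · tan δ = −tan(+24.4°) × tan(+18.319°) = -0.1502, so H₀ = 1.7216 rad = 98.64°.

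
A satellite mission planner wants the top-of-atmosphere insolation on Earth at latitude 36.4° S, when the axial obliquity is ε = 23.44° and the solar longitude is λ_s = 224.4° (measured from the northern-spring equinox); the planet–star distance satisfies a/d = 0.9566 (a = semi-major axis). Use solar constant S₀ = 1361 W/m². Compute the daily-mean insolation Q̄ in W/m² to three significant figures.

Q̄ ≈ 416 W/m²

Solar declination: sin δ = sin ε · sin λ_s = sin 23.44° × sin 224.4° = -0.27832, so δ = -16.160°.
cos H₀ = −tan(-36.4°) tan(-16.160°) = -0.2136, H₀ = 1.7861 rad.
Bracket: H₀ sin φ sin δ + cos φ cos δ sin H₀ = 1.7861×-0.59342×-0.27832 + 0.80489×0.96049×0.97691 = 0.294993 + 0.755238 = 1.050231.
Inverse-square distance factor (a/d)² = 0.9566² = 0.915084.
Q̄ = (S₀/π) × 0.915084 × [bracket] = (1361/π) × 0.915084 × 1.050231 = 416.3 W/m².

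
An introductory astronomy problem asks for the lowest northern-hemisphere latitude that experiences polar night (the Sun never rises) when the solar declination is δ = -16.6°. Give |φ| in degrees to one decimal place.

|φ| = 73.4°

Polar night requires cos H₀ = −tan φ tan δ ≥ 1, i.e. tan φ tan δ ≤ −1.
The boundary is |tan φ| · |tan δ| = 1, so |φ| = 90° − |δ| = 90° − 16.6° = 73.4° in the northern hemisphere.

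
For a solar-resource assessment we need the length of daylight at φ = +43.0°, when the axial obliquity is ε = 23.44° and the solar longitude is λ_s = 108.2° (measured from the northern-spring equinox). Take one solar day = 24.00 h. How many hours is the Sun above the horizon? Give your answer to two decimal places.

14.98 h

Solar declination: sin δ = sin ε · sin λ_s = sin 23.44° × sin 108.2° = 0.37789, so δ = +22.203°.
cos H₀ = −tan φ · tan δ = −tan(+43.0°) × tan(+22.203°) = -0.3806, so H₀ = 1.9612 rad = 112.37°.
Daylight = 2H₀/(2π) × 24.00 h = (1.9612/π) × 24.00 = 14.98 h.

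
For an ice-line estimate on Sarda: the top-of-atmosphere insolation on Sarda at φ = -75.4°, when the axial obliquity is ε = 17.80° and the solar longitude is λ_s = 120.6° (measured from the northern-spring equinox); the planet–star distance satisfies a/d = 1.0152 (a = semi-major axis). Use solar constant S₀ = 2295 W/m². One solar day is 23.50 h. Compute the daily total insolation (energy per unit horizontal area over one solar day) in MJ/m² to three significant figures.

Solar declination: sin δ = sin ε · sin λ_s = sin 17.80° × sin 120.6° = 0.26312, so δ = +15.256°.
cos H₀ = −tan(-75.4°) tan(+15.256°) = 1.0470 ≥ 1 ⇒ polar night, H₀ = 0 and Q̄ = 0.
Inverse-square distance factor (a/d)² = 1.0152² = 1.030631.
Daily total = Q̄ × 23.50 h × 3600 s/h = 0.00 MJ/m².

0.00 MJ/m²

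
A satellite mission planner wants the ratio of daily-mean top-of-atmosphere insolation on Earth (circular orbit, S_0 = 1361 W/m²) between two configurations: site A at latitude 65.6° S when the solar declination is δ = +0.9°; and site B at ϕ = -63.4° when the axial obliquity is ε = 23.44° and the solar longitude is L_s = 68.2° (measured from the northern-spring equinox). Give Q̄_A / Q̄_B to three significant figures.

— Configuration A (ϕ=-65.6°):
cos h₀ = −tan(-65.6°) tan(+0.900°) = 0.0346, h₀ = 1.5362 rad.
Bracket: h₀ sin ϕ sin δ + cos ϕ cos δ sin h₀ = 1.5362×-0.91068×0.01571 + 0.41310×0.99988×0.99940 = -0.021978 + 0.412803 = 0.390825.
Q̄ = (S_0/π) × [bracket] = (1361/π) × 0.390825 = 169.31 W/m².
— Configuration B (ϕ=-63.4°):
Solar declination: sin δ = sin ε · sin L_s = sin 23.44° × sin 68.2° = 0.36934, so δ = +21.675°.
cos h₀ = −tan(-63.4°) tan(+21.675°) = 0.7937, h₀ = 0.6540 rad.
Bracket: h₀ sin ϕ sin δ + cos ϕ cos δ sin h₀ = 0.6540×-0.89415×0.36934 + 0.44776×0.92929×0.60834 = -0.215980 + 0.253130 = 0.037150.
Q̄ = (S_0/π) × [bracket] = (1361/π) × 0.037150 = 16.094 W/m².
Ratio Q̄_A / Q̄_B = 169.31 / 16.094 = 10.52.

Q̄_A / Q̄_B ≈ 10.5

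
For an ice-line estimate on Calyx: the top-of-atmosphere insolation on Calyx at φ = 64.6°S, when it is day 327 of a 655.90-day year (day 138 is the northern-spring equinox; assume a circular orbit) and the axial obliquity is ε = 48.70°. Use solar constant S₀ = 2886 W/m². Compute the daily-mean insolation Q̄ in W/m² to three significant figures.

Solar longitude: λ_s = 360° × (327 − 138)/655.90 = 103.735°.
sin δ = sin 48.70° × sin 103.735° = 0.72978, so δ = +46.868°.
cos H₀ = −tan(-64.6°) tan(+46.868°) = 2.2480 ≥ 1 ⇒ polar night, H₀ = 0 and Q̄ = 0.

Q̄ ≈ 0.00 W/m²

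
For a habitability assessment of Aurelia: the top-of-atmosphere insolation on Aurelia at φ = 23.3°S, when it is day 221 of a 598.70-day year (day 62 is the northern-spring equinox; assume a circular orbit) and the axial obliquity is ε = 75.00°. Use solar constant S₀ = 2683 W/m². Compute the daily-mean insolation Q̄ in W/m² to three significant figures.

Q̄ ≈ 0.00 W/m²

Solar longitude: λ_s = 360° × (221 − 62)/598.70 = 95.607°.
sin δ = sin 75.00° × sin 95.607° = 0.96130, so δ = +74.009°.
cos H₀ = −tan(-23.3°) tan(+74.009°) = 1.5028 ≥ 1 ⇒ polar night, H₀ = 0 and Q̄ = 0.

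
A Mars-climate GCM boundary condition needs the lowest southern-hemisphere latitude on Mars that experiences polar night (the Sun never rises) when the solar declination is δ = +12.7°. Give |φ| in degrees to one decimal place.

Polar night requires cos H₀ = −tan φ tan δ ≥ 1, i.e. tan φ tan δ ≤ −1.
The boundary is |tan φ| · |tan δ| = 1, so |φ| = 90° − |δ| = 90° − 12.7° = 77.3° in the southern hemisphere.

|φ| = 77.3°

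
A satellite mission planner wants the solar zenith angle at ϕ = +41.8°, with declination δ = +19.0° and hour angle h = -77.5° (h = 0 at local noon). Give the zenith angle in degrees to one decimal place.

cos θ_z = sin ϕ sin δ + cos ϕ cos δ cos h = 0.217002 + 0.152560 = 0.369562.
θ_z = arccos(0.369562) = 68.3°.

θ_z = 68.3°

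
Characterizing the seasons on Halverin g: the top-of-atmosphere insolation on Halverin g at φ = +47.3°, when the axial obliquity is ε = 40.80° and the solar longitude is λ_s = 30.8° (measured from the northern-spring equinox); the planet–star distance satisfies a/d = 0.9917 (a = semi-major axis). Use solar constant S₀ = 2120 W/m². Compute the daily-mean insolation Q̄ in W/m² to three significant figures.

Q̄ ≈ 712 W/m²

Solar declination: sin δ = sin ε · sin λ_s = sin 40.80° × sin 30.8° = 0.33458, so δ = +19.547°.
cos H₀ = −tan(+47.3°) tan(+19.547°) = -0.3848, H₀ = 1.9657 rad.
Bracket: H₀ sin φ sin δ + cos φ cos δ sin H₀ = 1.9657×0.73491×0.33458 + 0.67816×0.94237×0.92302 = 0.483338 + 0.589881 = 1.073219.
Inverse-square distance factor (a/d)² = 0.9917² = 0.983469.
Q̄ = (S₀/π) × 0.983469 × [bracket] = (2120/π) × 0.983469 × 1.073219 = 712.3 W/m².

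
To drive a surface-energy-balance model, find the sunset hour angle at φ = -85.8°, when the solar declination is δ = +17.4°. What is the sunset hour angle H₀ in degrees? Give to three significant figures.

H₀ = 0.00°

cos H₀ = −tan φ · tan δ = 4.2674 ≥ 1, so the Sun never rises (polar night) and H₀ = 0.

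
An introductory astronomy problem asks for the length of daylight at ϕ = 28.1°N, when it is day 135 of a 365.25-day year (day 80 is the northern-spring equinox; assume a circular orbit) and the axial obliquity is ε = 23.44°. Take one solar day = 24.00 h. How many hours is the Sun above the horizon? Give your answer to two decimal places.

Solar longitude: L_s = 360° × (135 − 80)/365.25 = 54.209°.
sin δ = sin 23.44° × sin 54.209° = 0.32267, so δ = +18.824°.
cos h₀ = −tan ϕ · tan δ = −tan(+28.1°) × tan(+18.824°) = -0.1820, so h₀ = 1.7538 rad = 100.49°.
Daylight = 2h₀/(2π) × 24.00 h = (1.7538/π) × 24.00 = 13.40 h.

13.40 h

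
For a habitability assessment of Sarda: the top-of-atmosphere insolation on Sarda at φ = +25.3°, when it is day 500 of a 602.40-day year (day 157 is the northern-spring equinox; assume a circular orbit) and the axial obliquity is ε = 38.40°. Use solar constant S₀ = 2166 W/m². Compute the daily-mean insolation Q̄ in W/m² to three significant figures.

Q̄ ≈ 485 W/m²

Solar longitude: λ_s = 360° × (500 − 157)/602.40 = 204.980°.
sin δ = sin 38.40° × sin 204.980° = -0.26231, so δ = -15.207°.
cos H₀ = −tan(+25.3°) tan(-15.207°) = 0.1285, H₀ = 1.4419 rad.
Bracket: H₀ sin φ sin δ + cos φ cos δ sin H₀ = 1.4419×0.42736×-0.26231 + 0.90408×0.96498×0.99171 = -0.161638 + 0.865187 = 0.703549.
Q̄ = (S₀/π) × [bracket] = (2166/π) × 0.703549 = 485.1 W/m².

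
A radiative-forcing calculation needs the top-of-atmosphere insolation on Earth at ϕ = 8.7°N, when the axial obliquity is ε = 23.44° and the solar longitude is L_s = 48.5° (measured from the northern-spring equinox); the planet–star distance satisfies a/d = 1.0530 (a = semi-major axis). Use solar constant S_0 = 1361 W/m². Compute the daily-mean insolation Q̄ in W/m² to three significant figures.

Solar declination: sin δ = sin ε · sin L_s = sin 23.44° × sin 48.5° = 0.29793, so δ = +17.333°.
cos h₀ = −tan(+8.7°) tan(+17.333°) = -0.0478, h₀ = 1.6186 rad.
Bracket: h₀ sin ϕ sin δ + cos ϕ cos δ sin h₀ = 1.6186×0.15126×0.29793 + 0.98849×0.95459×0.99886 = 0.072942 + 0.942527 = 1.015469.
Inverse-square distance factor (a/d)² = 1.0530² = 1.108809.
Q̄ = (S_0/π) × 1.108809 × [bracket] = (1361/π) × 1.108809 × 1.015469 = 487.8 W/m².

Q̄ ≈ 488 W/m²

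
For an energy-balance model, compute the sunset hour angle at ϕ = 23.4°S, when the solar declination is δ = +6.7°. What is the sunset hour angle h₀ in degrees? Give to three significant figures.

h₀ = 87.1°

cos h₀ = −tan ϕ · tan δ = −tan(-23.4°) × tan(+6.700°) = 0.0508, so h₀ = 1.5199 rad = 87.09°.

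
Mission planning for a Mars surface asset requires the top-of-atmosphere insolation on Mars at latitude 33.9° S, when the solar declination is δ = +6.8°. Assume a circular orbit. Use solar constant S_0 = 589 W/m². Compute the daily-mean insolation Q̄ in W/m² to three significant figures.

cos h₀ = −tan(-33.9°) tan(+6.800°) = 0.0801, h₀ = 1.4906 rad.
Bracket: h₀ sin ϕ sin δ + cos ϕ cos δ sin h₀ = 1.4906×-0.55775×0.11840 + 0.83001×0.99297×0.99678 = -0.098436 + 0.821521 = 0.723085.
Q̄ = (S_0/π) × [bracket] = (589/π) × 0.723085 = 135.6 W/m².

Q̄ ≈ 136 W/m²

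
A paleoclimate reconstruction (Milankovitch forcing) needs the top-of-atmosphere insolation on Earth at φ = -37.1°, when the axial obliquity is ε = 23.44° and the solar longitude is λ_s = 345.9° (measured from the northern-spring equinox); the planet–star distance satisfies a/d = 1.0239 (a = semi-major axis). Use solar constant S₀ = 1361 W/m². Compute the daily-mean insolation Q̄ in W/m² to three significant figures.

Q̄ ≈ 403 W/m²

Solar declination: sin δ = sin ε · sin λ_s = sin 23.44° × sin 345.9° = -0.09691, so δ = -5.561°.
cos H₀ = −tan(-37.1°) tan(-5.561°) = -0.0736, H₀ = 1.6445 rad.
Bracket: H₀ sin φ sin δ + cos φ cos δ sin H₀ = 1.6445×-0.60321×-0.09691 + 0.79758×0.99529×0.99729 = 0.096133 + 0.791672 = 0.887805.
Inverse-square distance factor (a/d)² = 1.0239² = 1.048371.
Q̄ = (S₀/π) × 1.048371 × [bracket] = (1361/π) × 1.048371 × 0.887805 = 403.2 W/m².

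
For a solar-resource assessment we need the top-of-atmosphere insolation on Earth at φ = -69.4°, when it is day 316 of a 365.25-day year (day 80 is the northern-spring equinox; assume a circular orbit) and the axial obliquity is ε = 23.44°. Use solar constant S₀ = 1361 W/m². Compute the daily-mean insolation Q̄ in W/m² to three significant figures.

Solar longitude: λ_s = 360° × (316 − 80)/365.25 = 232.608°.
sin δ = sin 23.44° × sin 232.608° = -0.31604, so δ = -18.424°.
cos H₀ = −tan(-69.4°) tan(-18.424°) = -0.8862, H₀ = 2.6600 rad.
Bracket: H₀ sin φ sin δ + cos φ cos δ sin H₀ = 2.6600×-0.93606×-0.31604 + 0.35184×0.94875×0.46323 = 0.786914 + 0.154630 = 0.941544.
Q̄ = (S₀/π) × [bracket] = (1361/π) × 0.941544 = 407.9 W/m².

Q̄ ≈ 408 W/m²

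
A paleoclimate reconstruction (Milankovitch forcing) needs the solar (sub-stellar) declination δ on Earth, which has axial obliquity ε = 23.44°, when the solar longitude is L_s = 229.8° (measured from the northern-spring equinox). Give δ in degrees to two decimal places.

δ = -17.69°

sin δ = sin ε · sin L_s = sin 23.44° × sin 229.8° = -0.303829.
δ = arcsin(-0.303829) = -17.69°.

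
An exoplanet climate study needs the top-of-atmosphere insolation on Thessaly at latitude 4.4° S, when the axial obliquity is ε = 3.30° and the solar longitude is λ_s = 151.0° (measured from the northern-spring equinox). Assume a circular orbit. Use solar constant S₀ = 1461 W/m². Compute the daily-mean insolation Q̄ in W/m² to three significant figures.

Solar declination: sin δ = sin ε · sin λ_s = sin 3.30° × sin 151.0° = 0.02791, so δ = +1.599°.
cos H₀ = −tan(-4.4°) tan(+1.599°) = 0.0021, H₀ = 1.5686 rad.
Bracket: H₀ sin φ sin δ + cos φ cos δ sin H₀ = 1.5686×-0.07672×0.02791 + 0.99705×0.99961×1.00000 = -0.003359 + 0.996661 = 0.993302.
Q̄ = (S₀/π) × [bracket] = (1461/π) × 0.993302 = 461.9 W/m².

Q̄ ≈ 462 W/m²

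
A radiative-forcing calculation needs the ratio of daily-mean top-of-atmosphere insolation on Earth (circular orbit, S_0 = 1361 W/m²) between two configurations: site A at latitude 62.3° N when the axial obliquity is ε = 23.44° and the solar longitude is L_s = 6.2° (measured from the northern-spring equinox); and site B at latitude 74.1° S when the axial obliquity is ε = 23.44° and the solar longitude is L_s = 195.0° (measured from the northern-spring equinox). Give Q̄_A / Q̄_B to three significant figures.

— Configuration A (ϕ=+62.3°):
Solar declination: sin δ = sin ε · sin L_s = sin 23.44° × sin 6.2° = 0.04296, so δ = +2.462°.
cos h₀ = −tan(+62.3°) tan(+2.462°) = -0.0819, h₀ = 1.6528 rad.
Bracket: h₀ sin ϕ sin δ + cos ϕ cos δ sin h₀ = 1.6528×0.88539×0.04296 + 0.46484×0.99908×0.99664 = 0.062866 + 0.462852 = 0.525718.
Q̄ = (S_0/π) × [bracket] = (1361/π) × 0.525718 = 227.75 W/m².
— Configuration B (ϕ=-74.1°):
Solar declination: sin δ = sin ε · sin L_s = sin 23.44° × sin 195.0° = -0.10296, so δ = -5.909°.
cos h₀ = −tan(-74.1°) tan(-5.909°) = -0.3634, h₀ = 1.9427 rad.
Bracket: h₀ sin ϕ sin δ + cos ϕ cos δ sin h₀ = 1.9427×-0.96174×-0.10296 + 0.27396×0.99469×0.93165 = 0.192368 + 0.253880 = 0.446248.
Q̄ = (S_0/π) × [bracket] = (1361/π) × 0.446248 = 193.32 W/m².
Ratio Q̄_A / Q̄_B = 227.75 / 193.32 = 1.178.

Q̄_A / Q̄_B ≈ 1.18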